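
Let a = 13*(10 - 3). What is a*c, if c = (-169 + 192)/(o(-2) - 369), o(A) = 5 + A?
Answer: -2093/366 ≈ -5.7186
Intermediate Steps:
c = -23/366 (c = (-169 + 192)/((5 - 2) - 369) = 23/(3 - 369) = 23/(-366) = 23*(-1/366) = -23/366 ≈ -0.062842)
a = 91 (a = 13*7 = 91)
a*c = 91*(-23/366) = -2093/366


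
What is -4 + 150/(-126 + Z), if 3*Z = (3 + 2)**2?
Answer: -1862/353 ≈ -5.2748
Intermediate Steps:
Z = 25/3 (Z = (3 + 2)**2/3 = (1/3)*5**2 = (1/3)*25 = 25/3 ≈ 8.3333)
-4 + 150/(-126 + Z) = -4 + 150/(-126 + 25/3) = -4 + 150/(-353/3) = -4 - 3/353*150 = -4 - 450/353 = -1862/353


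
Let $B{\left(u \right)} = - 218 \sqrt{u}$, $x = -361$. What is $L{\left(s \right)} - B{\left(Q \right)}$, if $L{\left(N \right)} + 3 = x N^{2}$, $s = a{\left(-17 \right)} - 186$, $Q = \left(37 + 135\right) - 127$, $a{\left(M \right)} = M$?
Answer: $-14876452 + 654 \sqrt{5} \approx -1.4875 \cdot 10^{7}$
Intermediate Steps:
$Q = 45$ ($Q = 172 - 127 = 45$)
$s = -203$ ($s = -17 - 186 = -203$)
$L{\left(N \right)} = -3 - 361 N^{2}$
$L{\left(s \right)} - B{\left(Q \right)} = \left(-3 - 361 \left(-203\right)^{2}\right) - - 218 \sqrt{45} = \left(-3 - 14876449\right) - - 218 \cdot 3 \sqrt{5} = \left(-3 - 14876449\right) - - 654 \sqrt{5} = -14876452 + 654 \sqrt{5}$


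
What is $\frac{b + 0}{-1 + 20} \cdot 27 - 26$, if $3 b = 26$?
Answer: $- \frac{260}{19} \approx -13.684$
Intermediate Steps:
$b = \frac{26}{3}$ ($b = \frac{1}{3} \cdot 26 = \frac{26}{3} \approx 8.6667$)
$\frac{b + 0}{-1 + 20} \cdot 27 - 26 = \frac{\frac{26}{3} + 0}{-1 + 20} \cdot 27 - 26 = \frac{26}{3 \cdot 19} \cdot 27 - 26 = \frac{26}{3} \cdot \frac{1}{19} \cdot 27 - 26 = \frac{26}{57} \cdot 27 - 26 = \frac{234}{19} - 26 = - \frac{260}{19}$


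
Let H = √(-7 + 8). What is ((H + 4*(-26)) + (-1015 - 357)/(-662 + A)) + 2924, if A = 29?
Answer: 1787065/633 ≈ 2823.2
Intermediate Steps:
H = 1 (H = √1 = 1)
((H + 4*(-26)) + (-1015 - 357)/(-662 + A)) + 2924 = ((1 + 4*(-26)) + (-1015 - 357)/(-662 + 29)) + 2924 = ((1 - 104) - 1372/(-633)) + 2924 = (-103 - 1372*(-1/633)) + 2924 = (-103 + 1372/633) + 2924 = -63827/633 + 2924 = 1787065/633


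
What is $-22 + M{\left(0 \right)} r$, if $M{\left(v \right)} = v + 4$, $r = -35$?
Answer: $-162$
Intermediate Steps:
$M{\left(v \right)} = 4 + v$
$-22 + M{\left(0 \right)} r = -22 + \left(4 + 0\right) \left(-35\right) = -22 + 4 \left(-35\right) = -22 - 140 = -162$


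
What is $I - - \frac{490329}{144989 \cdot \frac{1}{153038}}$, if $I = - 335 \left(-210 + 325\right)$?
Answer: $\frac{69453268277}{144989} \approx 4.7902 \cdot 10^{5}$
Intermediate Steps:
$I = -38525$ ($I = \left(-335\right) 115 = -38525$)
$I - - \frac{490329}{144989 \cdot \frac{1}{153038}} = -38525 - - \frac{490329}{144989 \cdot \frac{1}{153038}} = -38525 - - \frac{490329}{\frac{144989}{153038}} = -38525 - \left(-490329\right) \frac{153038}{144989} = -38525 - - \frac{75038969502}{144989} = -38525 + \frac{75038969502}{144989} = \frac{69453268277}{144989}$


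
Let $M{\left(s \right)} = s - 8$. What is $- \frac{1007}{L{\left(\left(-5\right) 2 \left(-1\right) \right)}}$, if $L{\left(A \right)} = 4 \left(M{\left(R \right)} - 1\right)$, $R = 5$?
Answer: $\frac{1007}{16} \approx 62.938$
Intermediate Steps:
$M{\left(s \right)} = -8 + s$ ($M{\left(s \right)} = s - 8 = -8 + s$)
$L{\left(A \right)} = -16$ ($L{\left(A \right)} = 4 \left(\left(-8 + 5\right) - 1\right) = 4 \left(-3 - 1\right) = 4 \left(-4\right) = -16$)
$- \frac{1007}{L{\left(\left(-5\right) 2 \left(-1\right) \right)}} = - \frac{1007}{-16} = \left(-1007\right) \left(- \frac{1}{16}\right) = \frac{1007}{16}$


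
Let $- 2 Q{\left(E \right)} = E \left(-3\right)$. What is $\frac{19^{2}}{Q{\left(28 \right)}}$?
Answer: $\frac{361}{42} \approx 8.5952$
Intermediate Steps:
$Q{\left(E \right)} = \frac{3 E}{2}$ ($Q{\left(E \right)} = - \frac{E \left(-3\right)}{2} = - \frac{\left(-3\right) E}{2} = \frac{3 E}{2}$)
$\frac{19^{2}}{Q{\left(28 \right)}} = \frac{19^{2}}{\frac{3}{2} \cdot 28} = \frac{361}{42}$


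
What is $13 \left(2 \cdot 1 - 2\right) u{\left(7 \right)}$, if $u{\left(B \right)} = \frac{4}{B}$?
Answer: $0$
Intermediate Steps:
$13 \left(2 \cdot 1 - 2\right) u{\left(7 \right)} = 13 \left(2 \cdot 1 - 2\right) \frac{4}{7} = 13 \left(2 - 2\right) 4 \cdot \frac{1}{7} = 13 \cdot 0 \cdot \frac{4}{7} = 0 \cdot \frac{4}{7} = 0$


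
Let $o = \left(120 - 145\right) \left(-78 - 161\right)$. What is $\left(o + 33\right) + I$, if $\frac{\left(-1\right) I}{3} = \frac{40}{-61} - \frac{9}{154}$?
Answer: $\frac{56459279}{9394} \approx 6010.1$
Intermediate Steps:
$o = 5975$ ($o = \left(-25\right) \left(-239\right) = 5975$)
$I = \frac{20127}{9394}$ ($I = - 3 \left(\frac{40}{-61} - \frac{9}{154}\right) = - 3 \left(40 \left(- \frac{1}{61}\right) - \frac{9}{154}\right) = - 3 \left(- \frac{40}{61} - \frac{9}{154}\right) = \left(-3\right) \left(- \frac{6709}{9394}\right) = \frac{20127}{9394} \approx 2.1425$)
$\left(o + 33\right) + I = \left(5975 + 33\right) + \frac{20127}{9394} = 6008 + \frac{20127}{9394} = \frac{56459279}{9394}$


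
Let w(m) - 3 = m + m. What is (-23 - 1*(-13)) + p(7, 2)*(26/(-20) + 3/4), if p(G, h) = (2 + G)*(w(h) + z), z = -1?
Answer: -397/10 ≈ -39.700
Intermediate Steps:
w(m) = 3 + 2*m (w(m) = 3 + (m + m) = 3 + 2*m)
p(G, h) = (2 + G)*(2 + 2*h) (p(G, h) = (2 + G)*((3 + 2*h) - 1) = (2 + G)*(2 + 2*h))
(-23 - 1*(-13)) + p(7, 2)*(26/(-20) + 3/4) = (-23 - 1*(-13)) + (4 + 2*7 + 4*2 + 2*7*2)*(26/(-20) + 3/4) = (-23 + 13) + (4 + 14 + 8 + 28)*(26*(-1/20) + 3*(¼)) = -10 + 54*(-13/10 + ¾) = -10 + 54*(-11/20) = -10 - 297/10 = -397/10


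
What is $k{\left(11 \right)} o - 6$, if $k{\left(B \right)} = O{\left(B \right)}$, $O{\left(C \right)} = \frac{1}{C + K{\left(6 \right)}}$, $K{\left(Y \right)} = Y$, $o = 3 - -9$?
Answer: $- \frac{90}{17} \approx -5.2941$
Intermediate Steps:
$o = 12$ ($o = 3 + 9 = 12$)
$O{\left(C \right)} = \frac{1}{6 + C}$ ($O{\left(C \right)} = \frac{1}{C + 6} = \frac{1}{6 + C}$)
$k{\left(B \right)} = \frac{1}{6 + B}$
$k{\left(11 \right)} o - 6 = \frac{1}{6 + 11} \cdot 12 - 6 = \frac{1}{17} \cdot 12 - 6 = \frac{12}{17} - 6 = - \frac{90}{17}$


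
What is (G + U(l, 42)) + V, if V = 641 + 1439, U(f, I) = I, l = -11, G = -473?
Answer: 1649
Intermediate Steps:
V = 2080
(G + U(l, 42)) + V = (-473 + 42) + 2080 = -431 + 2080 = 1649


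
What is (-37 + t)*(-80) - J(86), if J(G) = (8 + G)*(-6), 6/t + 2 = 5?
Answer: 3364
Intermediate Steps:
t = 2 (t = 6/(-2 + 5) = 6/3 = 6*(1/3) = 2)
J(G) = -48 - 6*G
(-37 + t)*(-80) - J(86) = (-37 + 2)*(-80) - (-48 - 6*86) = -35*(-80) - (-48 - 516) = 2800 - 1*(-564) = 2800 + 564 = 3364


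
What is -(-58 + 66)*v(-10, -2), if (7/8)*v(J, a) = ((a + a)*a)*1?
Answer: -512/7 ≈ -73.143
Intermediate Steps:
v(J, a) = 16*a²/7 (v(J, a) = 8*(((a + a)*a)*1)/7 = 8*(((2*a)*a)*1)/7 = 8*((2*a²)*1)/7 = 8*(2*a²)/7 = 16*a²/7)
-(-58 + 66)*v(-10, -2) = -(-58 + 66)*(16/7)*(-2)² = -8*(16/7)*4 = -8*64/7 = -1*512/7 = -512/7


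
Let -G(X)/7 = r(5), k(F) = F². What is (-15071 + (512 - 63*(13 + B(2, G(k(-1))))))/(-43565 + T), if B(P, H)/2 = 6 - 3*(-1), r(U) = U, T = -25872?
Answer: 16512/69437 ≈ 0.23780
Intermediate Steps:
G(X) = -35 (G(X) = -7*5 = -35)
B(P, H) = 18 (B(P, H) = 2*(6 - 3*(-1)) = 2*(6 + 3) = 2*9 = 18)
(-15071 + (512 - 63*(13 + B(2, G(k(-1))))))/(-43565 + T) = (-15071 + (512 - 63*(13 + 18)))/(-43565 - 25872) = (-15071 + (512 - 63*31))/(-69437) = (-15071 + (512 - 1953))*(-1/69437) = (-15071 - 1441)*(-1/69437) = -16512*(-1/69437) = 16512/69437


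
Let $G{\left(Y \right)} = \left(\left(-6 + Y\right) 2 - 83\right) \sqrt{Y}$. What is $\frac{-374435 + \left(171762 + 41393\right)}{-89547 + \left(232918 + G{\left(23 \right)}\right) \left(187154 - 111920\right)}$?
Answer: $- \frac{314016877708800}{34118271431530263293} - \frac{66061470720 \sqrt{23}}{34118271431530263293} \approx -9.2131 \cdot 10^{-6}$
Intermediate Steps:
$G{\left(Y \right)} = \sqrt{Y} \left(-95 + 2 Y\right)$ ($G{\left(Y \right)} = \left(\left(-12 + 2 Y\right) - 83\right) \sqrt{Y} = \left(-95 + 2 Y\right) \sqrt{Y} = \sqrt{Y} \left(-95 + 2 Y\right)$)
$\frac{-374435 + \left(171762 + 41393\right)}{-89547 + \left(232918 + G{\left(23 \right)}\right) \left(187154 - 111920\right)} = \frac{-374435 + \left(171762 + 41393\right)}{-89547 + \left(232918 + \sqrt{23} \left(-95 + 2 \cdot 23\right)\right) \left(187154 - 111920\right)} = \frac{-374435 + 213155}{-89547 + \left(232918 + \sqrt{23} \left(-95 + 46\right)\right) 75234} = - \frac{161280}{-89547 + \left(232918 + \sqrt{23} \left(-49\right)\right) 75234} = - \frac{161280}{-89547 + \left(232918 - 49 \sqrt{23}\right) 75234} = - \frac{161280}{-89547 + \left(17523352812 - 3686466 \sqrt{23}\right)} = - \frac{161280}{17523263265 - 3686466 \sqrt{23}}$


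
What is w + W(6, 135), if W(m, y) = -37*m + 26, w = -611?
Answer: -807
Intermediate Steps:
W(m, y) = 26 - 37*m
w + W(6, 135) = -611 + (26 - 37*6) = -611 + (26 - 222) = -611 - 196 = -807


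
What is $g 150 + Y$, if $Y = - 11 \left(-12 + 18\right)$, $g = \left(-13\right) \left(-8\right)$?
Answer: $15534$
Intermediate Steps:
$g = 104$
$Y = -66$ ($Y = \left(-11\right) 6 = -66$)
$g 150 + Y = 104 \cdot 150 - 66 = 15600 - 66 = 15534$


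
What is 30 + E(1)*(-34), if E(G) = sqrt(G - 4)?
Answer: 30 - 34*I*sqrt(3) ≈ 30.0 - 58.89*I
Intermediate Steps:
E(G) = sqrt(-4 + G)
30 + E(1)*(-34) = 30 + sqrt(-4 + 1)*(-34) = 30 + sqrt(-3)*(-34) = 30 + (I*sqrt(3))*(-34) = 30 - 34*I*sqrt(3)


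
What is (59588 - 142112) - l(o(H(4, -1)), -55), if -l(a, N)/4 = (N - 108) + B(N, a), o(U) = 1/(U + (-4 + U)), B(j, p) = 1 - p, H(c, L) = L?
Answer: -249514/3 ≈ -83171.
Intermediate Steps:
o(U) = 1/(-4 + 2*U)
l(a, N) = 428 - 4*N + 4*a (l(a, N) = -4*((N - 108) + (1 - a)) = -4*((-108 + N) + (1 - a)) = -4*(-107 + N - a) = 428 - 4*N + 4*a)
(59588 - 142112) - l(o(H(4, -1)), -55) = (59588 - 142112) - (428 - 4*(-55) + 4*(1/(2*(-2 - 1)))) = -82524 - (428 + 220 + 4*((½)/(-3))) = -82524 - (428 + 220 + 4*((½)*(-⅓))) = -82524 - (428 + 220 + 4*(-⅙)) = -82524 - (428 + 220 - ⅔) = -82524 - 1*1942/3 = -82524 - 1942/3 = -249514/3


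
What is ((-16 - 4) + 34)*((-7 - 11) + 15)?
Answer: -42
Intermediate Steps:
((-16 - 4) + 34)*((-7 - 11) + 15) = (-20 + 34)*(-18 + 15) = 14*(-3) = -42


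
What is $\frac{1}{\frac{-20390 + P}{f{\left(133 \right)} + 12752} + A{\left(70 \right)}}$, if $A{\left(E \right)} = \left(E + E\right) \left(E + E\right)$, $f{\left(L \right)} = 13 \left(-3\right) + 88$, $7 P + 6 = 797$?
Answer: $\frac{4267}{83626441} \approx 5.1025 \cdot 10^{-5}$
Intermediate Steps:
$P = 113$ ($P = - \frac{6}{7} + \frac{1}{7} \cdot 797 = - \frac{6}{7} + \frac{797}{7} = 113$)
$f{\left(L \right)} = 49$ ($f{\left(L \right)} = -39 + 88 = 49$)
$A{\left(E \right)} = 4 E^{2}$ ($A{\left(E \right)} = 2 E 2 E = 4 E^{2}$)
$\frac{1}{\frac{-20390 + P}{f{\left(133 \right)} + 12752} + A{\left(70 \right)}} = \frac{1}{\frac{-20390 + 113}{49 + 12752} + 4 \cdot 70^{2}} = \frac{1}{- \frac{20277}{12801} + 4 \cdot 4900} = \frac{1}{\left(-20277\right) \frac{1}{12801} + 19600} = \frac{1}{- \frac{6759}{4267} + 19600} = \frac{1}{\frac{83626441}{4267}} = \frac{4267}{83626441}$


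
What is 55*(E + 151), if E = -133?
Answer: 990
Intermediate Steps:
55*(E + 151) = 55*(-133 + 151) = 55*18 = 990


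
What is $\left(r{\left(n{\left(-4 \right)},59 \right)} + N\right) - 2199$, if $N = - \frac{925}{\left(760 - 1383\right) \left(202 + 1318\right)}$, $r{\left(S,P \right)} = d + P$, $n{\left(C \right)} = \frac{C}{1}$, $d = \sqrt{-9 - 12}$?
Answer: $- \frac{405298695}{189392} + i \sqrt{21} \approx -2140.0 + 4.5826 i$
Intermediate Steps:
$d = i \sqrt{21}$ ($d = \sqrt{-21} = i \sqrt{21} \approx 4.5826 i$)
$n{\left(C \right)} = C$ ($n{\left(C \right)} = C 1 = C$)
$r{\left(S,P \right)} = P + i \sqrt{21}$ ($r{\left(S,P \right)} = i \sqrt{21} + P = P + i \sqrt{21}$)
$N = \frac{185}{189392}$ ($N = - \frac{925}{\left(-623\right) 1520} = - \frac{925}{-946960} = \left(-925\right) \left(- \frac{1}{946960}\right) = \frac{185}{189392} \approx 0.00097681$)
$\left(r{\left(n{\left(-4 \right)},59 \right)} + N\right) - 2199 = \left(\left(59 + i \sqrt{21}\right) + \frac{185}{189392}\right) - 2199 = \left(\frac{11174313}{189392} + i \sqrt{21}\right) - 2199 = - \frac{405298695}{189392} + i \sqrt{21}$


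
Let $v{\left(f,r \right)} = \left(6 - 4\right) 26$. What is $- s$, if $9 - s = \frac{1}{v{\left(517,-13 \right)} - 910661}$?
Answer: $- \frac{8195482}{910609} \approx -9.0$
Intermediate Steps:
$v{\left(f,r \right)} = 52$ ($v{\left(f,r \right)} = 2 \cdot 26 = 52$)
$s = \frac{8195482}{910609}$ ($s = 9 - \frac{1}{52 - 910661} = 9 - \frac{1}{-910609} = 9 - - \frac{1}{910609} = 9 + \frac{1}{910609} = \frac{8195482}{910609} \approx 9.0$)
$- s = \left(-1\right) \frac{8195482}{910609} = - \frac{8195482}{910609}$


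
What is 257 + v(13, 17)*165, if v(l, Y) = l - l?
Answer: 257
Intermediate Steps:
v(l, Y) = 0
257 + v(13, 17)*165 = 257 + 0*165 = 257 + 0 = 257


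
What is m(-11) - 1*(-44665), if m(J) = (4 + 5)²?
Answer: 44746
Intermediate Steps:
m(J) = 81 (m(J) = 9² = 81)
m(-11) - 1*(-44665) = 81 - 1*(-44665) = 81 + 44665 = 44746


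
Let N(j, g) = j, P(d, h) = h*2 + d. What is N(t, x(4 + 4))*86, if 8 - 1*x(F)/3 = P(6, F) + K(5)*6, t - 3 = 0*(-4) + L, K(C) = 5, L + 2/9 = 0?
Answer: 2150/9 ≈ 238.89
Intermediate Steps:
P(d, h) = d + 2*h (P(d, h) = 2*h + d = d + 2*h)
L = -2/9 (L = -2/9 + 0 = -2/9 ≈ -0.22222)
t = 25/9 (t = 3 + (0*(-4) - 2/9) = 3 + (0 - 2/9) = 3 - 2/9 = 25/9 ≈ 2.7778)
x(F) = -84 - 6*F (x(F) = 24 - 3*((6 + 2*F) + 5*6) = 24 - 3*((6 + 2*F) + 30) = 24 - 3*(36 + 2*F) = 24 + (-108 - 6*F) = -84 - 6*F)
N(t, x(4 + 4))*86 = (25/9)*86 = 2150/9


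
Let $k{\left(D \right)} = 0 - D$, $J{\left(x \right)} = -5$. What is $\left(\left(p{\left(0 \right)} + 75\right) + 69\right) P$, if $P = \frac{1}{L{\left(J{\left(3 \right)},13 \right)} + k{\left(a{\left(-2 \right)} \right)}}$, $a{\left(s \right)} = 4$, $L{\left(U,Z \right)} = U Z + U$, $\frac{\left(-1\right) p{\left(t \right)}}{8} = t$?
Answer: $- \frac{72}{37} \approx -1.9459$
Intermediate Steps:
$p{\left(t \right)} = - 8 t$
$L{\left(U,Z \right)} = U + U Z$
$k{\left(D \right)} = - D$
$P = - \frac{1}{74}$ ($P = \frac{1}{- 5 \left(1 + 13\right) - 4} = \frac{1}{\left(-5\right) 14 - 4} = \frac{1}{-70 - 4} = \frac{1}{-74} = - \frac{1}{74} \approx -0.013514$)
$\left(\left(p{\left(0 \right)} + 75\right) + 69\right) P = \left(\left(\left(-8\right) 0 + 75\right) + 69\right) \left(- \frac{1}{74}\right) = \left(\left(0 + 75\right) + 69\right) \left(- \frac{1}{74}\right) = \left(75 + 69\right) \left(- \frac{1}{74}\right) = 144 \left(- \frac{1}{74}\right) = - \frac{72}{37}$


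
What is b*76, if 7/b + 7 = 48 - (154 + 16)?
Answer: -532/129 ≈ -4.1240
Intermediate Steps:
b = -7/129 (b = 7/(-7 + (48 - (154 + 16))) = 7/(-7 + (48 - 1*170)) = 7/(-7 + (48 - 170)) = 7/(-7 - 122) = 7/(-129) = 7*(-1/129) = -7/129 ≈ -0.054264)
b*76 = -7/129*76 = -532/129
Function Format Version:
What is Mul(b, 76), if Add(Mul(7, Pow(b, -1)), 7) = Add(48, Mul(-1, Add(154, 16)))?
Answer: Rational(-532, 129) ≈ -4.1240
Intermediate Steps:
b = Rational(-7, 129) (b = Mul(7, Pow(Add(-7, Add(48, Mul(-1, Add(154, 16)))), -1)) = Mul(7, Pow(Add(-7, Add(48, Mul(-1, 170))), -1)) = Mul(7, Pow(Add(-7, Add(48, -170)), -1)) = Mul(7, Pow(Add(-7, -122), -1)) = Mul(7, Pow(-129, -1)) = Mul(7, Rational(-1, 129)) = Rational(-7, 129) ≈ -0.054264)
Mul(b, 76) = Mul(Rational(-7, 129), 76) = Rational(-532, 129)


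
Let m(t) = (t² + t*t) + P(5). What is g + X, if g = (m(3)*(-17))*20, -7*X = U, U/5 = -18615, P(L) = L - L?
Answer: 50235/7 ≈ 7176.4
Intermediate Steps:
P(L) = 0
U = -93075 (U = 5*(-18615) = -93075)
m(t) = 2*t² (m(t) = (t² + t*t) + 0 = (t² + t²) + 0 = 2*t² + 0 = 2*t²)
X = 93075/7 (X = -⅐*(-93075) = 93075/7 ≈ 13296.)
g = -6120 (g = ((2*3²)*(-17))*20 = ((2*9)*(-17))*20 = (18*(-17))*20 = -306*20 = -6120)
g + X = -6120 + 93075/7 = 50235/7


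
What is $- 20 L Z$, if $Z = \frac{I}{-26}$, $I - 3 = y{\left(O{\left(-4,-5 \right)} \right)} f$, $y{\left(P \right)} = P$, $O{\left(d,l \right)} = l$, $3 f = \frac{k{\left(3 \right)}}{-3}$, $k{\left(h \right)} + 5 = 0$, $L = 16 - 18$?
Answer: $- \frac{40}{117} \approx -0.34188$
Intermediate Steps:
$L = -2$
$k{\left(h \right)} = -5$ ($k{\left(h \right)} = -5 + 0 = -5$)
$f = \frac{5}{9}$ ($f = \frac{\left(-5\right) \frac{1}{-3}}{3} = \frac{\left(-5\right) \left(- \frac{1}{3}\right)}{3} = \frac{1}{3} \cdot \frac{5}{3} = \frac{5}{9} \approx 0.55556$)
$I = \frac{2}{9}$ ($I = 3 - \frac{25}{9} = \frac{2}{9} \approx 0.22222$)
$Z = - \frac{1}{117}$ ($Z = \frac{2}{9 \left(-26\right)} = \frac{2}{9} \left(- \frac{1}{26}\right) = - \frac{1}{117} \approx -0.008547$)
$- 20 L Z = \left(-20\right) \left(-2\right) \left(- \frac{1}{117}\right) = 40 \left(- \frac{1}{117}\right) = - \frac{40}{117}$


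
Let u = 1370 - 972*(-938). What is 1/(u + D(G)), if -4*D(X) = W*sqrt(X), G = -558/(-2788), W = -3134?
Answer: 5091479056/4649059389826505 - 9402*sqrt(43214)/4649059389826505 ≈ 1.0947e-6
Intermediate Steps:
G = 279/1394 (G = -558*(-1/2788) = 279/1394 ≈ 0.20014)
u = 913106 (u = 1370 + 911736 = 913106)
D(X) = 1567*sqrt(X)/2 (D(X) = -(-1567)*sqrt(X)/2 = 1567*sqrt(X)/2)
1/(u + D(G)) = 1/(913106 + 1567*sqrt(279/1394)/2) = 1/(913106 + 1567*(3*sqrt(43214)/1394)/2) = 1/(913106 + 4701*sqrt(43214)/2788)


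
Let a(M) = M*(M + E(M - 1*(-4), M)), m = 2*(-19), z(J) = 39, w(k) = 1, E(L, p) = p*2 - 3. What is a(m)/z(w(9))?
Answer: 114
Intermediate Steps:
E(L, p) = -3 + 2*p (E(L, p) = 2*p - 3 = -3 + 2*p)
m = -38
a(M) = M*(-3 + 3*M) (a(M) = M*(M + (-3 + 2*M)) = M*(-3 + 3*M))
a(m)/z(w(9)) = (3*(-38)*(-1 - 38))/39 = (3*(-38)*(-39))*(1/39) = 4446*(1/39) = 114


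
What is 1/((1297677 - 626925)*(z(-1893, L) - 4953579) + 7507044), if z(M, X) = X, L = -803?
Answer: -1/3323154128220 ≈ -3.0092e-13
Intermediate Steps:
1/((1297677 - 626925)*(z(-1893, L) - 4953579) + 7507044) = 1/((1297677 - 626925)*(-803 - 4953579) + 7507044) = 1/(670752*(-4954382) + 7507044) = 1/(-3323161635264 + 7507044) = 1/(-3323154128220) = -1/3323154128220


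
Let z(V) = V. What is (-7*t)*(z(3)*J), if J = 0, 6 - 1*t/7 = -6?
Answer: 0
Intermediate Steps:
t = 84 (t = 42 - 7*(-6) = 42 + 42 = 84)
(-7*t)*(z(3)*J) = (-7*84)*(3*0) = -588*0 = 0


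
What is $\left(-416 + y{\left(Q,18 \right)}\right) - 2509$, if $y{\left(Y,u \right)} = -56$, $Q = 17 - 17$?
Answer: $-2981$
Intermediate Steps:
$Q = 0$
$\left(-416 + y{\left(Q,18 \right)}\right) - 2509 = \left(-416 - 56\right) - 2509 = -472 - 2509 = -2981$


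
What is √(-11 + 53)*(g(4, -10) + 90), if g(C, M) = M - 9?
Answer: 71*√42 ≈ 460.13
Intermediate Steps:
g(C, M) = -9 + M
√(-11 + 53)*(g(4, -10) + 90) = √(-11 + 53)*((-9 - 10) + 90) = √42*(-19 + 90) = √42*71 = 71*√42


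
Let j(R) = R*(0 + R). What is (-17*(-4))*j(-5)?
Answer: 1700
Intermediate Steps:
j(R) = R² (j(R) = R*R = R²)
(-17*(-4))*j(-5) = -17*(-4)*(-5)² = 68*25 = 1700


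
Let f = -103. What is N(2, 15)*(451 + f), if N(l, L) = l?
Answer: 696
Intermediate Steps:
N(2, 15)*(451 + f) = 2*(451 - 103) = 2*348 = 696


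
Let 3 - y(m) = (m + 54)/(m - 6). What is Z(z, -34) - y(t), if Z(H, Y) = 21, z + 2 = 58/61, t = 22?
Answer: 91/4 ≈ 22.750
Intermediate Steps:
z = -64/61 (z = -2 + 58/61 = -64/61 ≈ -1.0492)
y(m) = 3 - (54 + m)/(-6 + m) (y(m) = 3 - (m + 54)/(m - 6) = 3 - (54 + m)/(-6 + m))
Z(z, -34) - y(t) = 21 - 2*(-36 + 22)/(-6 + 22) = 21 - 2*(-14)/16 = 21 - 1*(-7/4) = 21 + 7/4 = 91/4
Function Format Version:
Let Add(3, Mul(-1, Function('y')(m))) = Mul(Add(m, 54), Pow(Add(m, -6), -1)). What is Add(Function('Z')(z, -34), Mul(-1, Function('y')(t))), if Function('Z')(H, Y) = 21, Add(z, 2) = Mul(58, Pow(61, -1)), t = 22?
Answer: Rational(91, 4) ≈ 22.750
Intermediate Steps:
z = Rational(-64, 61) (z = Add(-2, Mul(58, Pow(61, -1))) = Add(-2, Mul(58, Rational(1, 61))) = Add(-2, Rational(58, 61)) = Rational(-64, 61) ≈ -1.0492)
Function('y')(m) = Add(3, Mul(-1, Pow(Add(-6, m), -1), Add(54, m))) (Function('y')(m) = Add(3, Mul(-1, Mul(Add(m, 54), Pow(Add(m, -6), -1)))) = Add(3, Mul(-1, Mul(Add(54, m), Pow(Add(-6, m), -1)))) = Add(3, Mul(-1, Mul(Pow(Add(-6, m), -1), Add(54, m)))) = Add(3, Mul(-1, Pow(Add(-6, m), -1), Add(54, m))))
Add(Function('Z')(z, -34), Mul(-1, Function('y')(t))) = Add(21, Mul(-1, Mul(2, Pow(Add(-6, 22), -1), Add(-36, 22)))) = Add(21, Mul(-1, Mul(2, Pow(16, -1), -14))) = Add(21, Mul(-1, Mul(2, Rational(1, 16), -14))) = Add(21, Mul(-1, Rational(-7, 4))) = Add(21, Rational(7, 4)) = Rational(91, 4)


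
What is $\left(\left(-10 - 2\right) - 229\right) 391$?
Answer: $-94231$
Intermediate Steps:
$\left(\left(-10 - 2\right) - 229\right) 391 = \left(-12 - 229\right) 391 = \left(-241\right) 391 = -94231$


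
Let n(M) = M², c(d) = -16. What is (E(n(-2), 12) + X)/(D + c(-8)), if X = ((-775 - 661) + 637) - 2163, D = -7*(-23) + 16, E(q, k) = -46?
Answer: -3008/161 ≈ -18.683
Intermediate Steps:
D = 177 (D = 161 + 16 = 177)
X = -2962 (X = (-1436 + 637) - 2163 = -799 - 2163 = -2962)
(E(n(-2), 12) + X)/(D + c(-8)) = (-46 - 2962)/(177 - 16) = -3008/161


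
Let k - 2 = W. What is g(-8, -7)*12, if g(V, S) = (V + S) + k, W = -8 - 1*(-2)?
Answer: -228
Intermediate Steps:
W = -6 (W = -8 + 2 = -6)
k = -4 (k = 2 - 6 = -4)
g(V, S) = -4 + S + V (g(V, S) = (V + S) - 4 = (S + V) - 4 = -4 + S + V)
g(-8, -7)*12 = (-4 - 7 - 8)*12 = -19*12 = -228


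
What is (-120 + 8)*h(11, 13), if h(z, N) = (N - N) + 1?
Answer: -112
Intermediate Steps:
h(z, N) = 1 (h(z, N) = 0 + 1 = 1)
(-120 + 8)*h(11, 13) = (-120 + 8)*1 = -112*1 = -112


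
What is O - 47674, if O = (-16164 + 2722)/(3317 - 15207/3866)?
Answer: -46975044314/985255 ≈ -47678.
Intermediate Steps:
O = -3997444/985255 (O = -13442/(3317 - 15207*1/3866) = -13442/(3317 - 15207/3866) = -13442/12808315/3866 = -13442*3866/12808315 = -3997444/985255 ≈ -4.0573)
O - 47674 = -3997444/985255 - 47674 = -46975044314/985255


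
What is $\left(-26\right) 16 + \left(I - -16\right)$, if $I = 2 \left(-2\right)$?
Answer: $-404$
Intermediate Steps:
$I = -4$
$\left(-26\right) 16 + \left(I - -16\right) = \left(-26\right) 16 - -12 = -416 + \left(-4 + 16\right) = -416 + 12 = -404$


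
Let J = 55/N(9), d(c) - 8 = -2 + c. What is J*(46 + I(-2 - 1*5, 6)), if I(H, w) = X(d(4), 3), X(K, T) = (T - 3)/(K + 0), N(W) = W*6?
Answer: 1265/27 ≈ 46.852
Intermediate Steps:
N(W) = 6*W
d(c) = 6 + c (d(c) = 8 + (-2 + c) = 6 + c)
X(K, T) = (-3 + T)/K
J = 55/54 (J = 55/((6*9)) = 55/54 ≈ 1.0185)
I(H, w) = 0 (I(H, w) = (-3 + 3)/(6 + 4) = 0/10 = (⅒)*0 = 0)
J*(46 + I(-2 - 1*5, 6)) = 55*(46 + 0)/54 = (55/54)*46 = 1265/27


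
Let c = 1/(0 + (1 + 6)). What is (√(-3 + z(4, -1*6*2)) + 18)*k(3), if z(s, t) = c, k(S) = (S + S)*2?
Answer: 216 + 24*I*√35/7 ≈ 216.0 + 20.284*I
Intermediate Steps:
k(S) = 4*S (k(S) = (2*S)*2 = 4*S)
c = ⅐ (c = 1/(0 + 7) = 1/7 = ⅐ ≈ 0.14286)
z(s, t) = ⅐
(√(-3 + z(4, -1*6*2)) + 18)*k(3) = (√(-3 + ⅐) + 18)*(4*3) = (√(-20/7) + 18)*12 = (2*I*√35/7 + 18)*12 = (18 + 2*I*√35/7)*12 = 216 + 24*I*√35/7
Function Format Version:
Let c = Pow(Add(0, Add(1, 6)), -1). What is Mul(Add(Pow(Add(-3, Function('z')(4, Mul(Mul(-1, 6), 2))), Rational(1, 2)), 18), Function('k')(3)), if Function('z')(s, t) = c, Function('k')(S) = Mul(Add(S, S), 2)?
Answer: Add(216, Mul(Rational(24, 7), I, Pow(35, Rational(1, 2)))) ≈ Add(216.00, Mul(20.284, I))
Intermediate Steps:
Function('k')(S) = Mul(4, S) (Function('k')(S) = Mul(Mul(2, S), 2) = Mul(4, S))
c = Rational(1, 7) (c = Pow(Add(0, 7), -1) = Pow(7, -1) = Rational(1, 7) ≈ 0.14286)
Function('z')(s, t) = Rational(1, 7)
Mul(Add(Pow(Add(-3, Function('z')(4, Mul(Mul(-1, 6), 2))), Rational(1, 2)), 18), Function('k')(3)) = Mul(Add(Pow(Add(-3, Rational(1, 7)), Rational(1, 2)), 18), Mul(4, 3)) = Mul(Add(Pow(Rational(-20, 7), Rational(1, 2)), 18), 12) = Mul(Add(Mul(Rational(2, 7), I, Pow(35, Rational(1, 2))), 18), 12) = Mul(Add(18, Mul(Rational(2, 7), I, Pow(35, Rational(1, 2)))), 12) = Add(216, Mul(Rational(24, 7), I, Pow(35, Rational(1, 2))))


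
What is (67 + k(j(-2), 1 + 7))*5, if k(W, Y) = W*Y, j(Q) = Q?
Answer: 255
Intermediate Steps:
(67 + k(j(-2), 1 + 7))*5 = (67 - 2*(1 + 7))*5 = (67 - 2*8)*5 = (67 - 16)*5 = 51*5 = 255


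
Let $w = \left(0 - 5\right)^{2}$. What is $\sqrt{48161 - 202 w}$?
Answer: $\sqrt{43111} \approx 207.63$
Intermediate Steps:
$w = 25$ ($w = \left(-5\right)^{2} = 25$)
$\sqrt{48161 - 202 w} = \sqrt{48161 - 5050} = \sqrt{43111}$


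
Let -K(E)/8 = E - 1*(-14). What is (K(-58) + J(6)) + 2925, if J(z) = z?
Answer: 3283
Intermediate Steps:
K(E) = -112 - 8*E (K(E) = -8*(E - 1*(-14)) = -8*(E + 14) = -8*(14 + E) = -112 - 8*E)
(K(-58) + J(6)) + 2925 = ((-112 - 8*(-58)) + 6) + 2925 = ((-112 + 464) + 6) + 2925 = (352 + 6) + 2925 = 358 + 2925 = 3283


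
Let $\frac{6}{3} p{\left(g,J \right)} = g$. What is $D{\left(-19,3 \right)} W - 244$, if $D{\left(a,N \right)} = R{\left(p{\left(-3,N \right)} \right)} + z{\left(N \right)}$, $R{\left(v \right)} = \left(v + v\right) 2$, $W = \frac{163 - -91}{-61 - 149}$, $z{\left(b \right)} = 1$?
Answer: $- \frac{4997}{21} \approx -237.95$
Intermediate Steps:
$p{\left(g,J \right)} = \frac{g}{2}$
$W = - \frac{127}{105}$ ($W = \frac{163 + \left(-31 + 122\right)}{-210} = \left(163 + 91\right) \left(- \frac{1}{210}\right) = 254 \left(- \frac{1}{210}\right) = - \frac{127}{105} \approx -1.2095$)
$R{\left(v \right)} = 4 v$ ($R{\left(v \right)} = 2 v 2 = 4 v$)
$D{\left(a,N \right)} = -5$ ($D{\left(a,N \right)} = 4 \cdot \frac{1}{2} \left(-3\right) + 1 = 4 \left(- \frac{3}{2}\right) + 1 = -6 + 1 = -5$)
$D{\left(-19,3 \right)} W - 244 = \left(-5\right) \left(- \frac{127}{105}\right) - 244 = \frac{127}{21} - 244 = - \frac{4997}{21}$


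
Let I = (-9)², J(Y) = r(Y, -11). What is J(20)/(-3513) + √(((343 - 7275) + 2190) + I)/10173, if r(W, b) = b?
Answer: 11/3513 + I*√4661/10173 ≈ 0.0031312 + 0.0067111*I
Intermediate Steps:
J(Y) = -11
I = 81
J(20)/(-3513) + √(((343 - 7275) + 2190) + I)/10173 = -11/(-3513) + √(((343 - 7275) + 2190) + 81)/10173 = -11*(-1/3513) + √((-6932 + 2190) + 81)*(1/10173) = 11/3513 + √(-4742 + 81)*(1/10173) = 11/3513 + √(-4661)*(1/10173) = 11/3513 + (I*√4661)*(1/10173) = 11/3513 + I*√4661/10173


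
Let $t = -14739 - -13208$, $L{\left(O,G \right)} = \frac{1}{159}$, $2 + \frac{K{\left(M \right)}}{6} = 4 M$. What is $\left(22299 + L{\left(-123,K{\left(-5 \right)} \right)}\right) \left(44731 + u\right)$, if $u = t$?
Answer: $\frac{51055804800}{53} \approx 9.6332 \cdot 10^{8}$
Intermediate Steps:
$K{\left(M \right)} = -12 + 24 M$ ($K{\left(M \right)} = -12 + 6 \cdot 4 M = -12 + 24 M$)
$L{\left(O,G \right)} = \frac{1}{159}$
$t = -1531$ ($t = -14739 + 13208 = -1531$)
$u = -1531$
$\left(22299 + L{\left(-123,K{\left(-5 \right)} \right)}\right) \left(44731 + u\right) = \left(22299 + \frac{1}{159}\right) \left(44731 - 1531\right) = \frac{3545542}{159} \cdot 43200 = \frac{51055804800}{53}$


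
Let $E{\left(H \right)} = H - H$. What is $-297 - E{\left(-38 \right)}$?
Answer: $-297$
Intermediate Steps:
$E{\left(H \right)} = 0$
$-297 - E{\left(-38 \right)} = -297 - 0 = -297 + 0 = -297$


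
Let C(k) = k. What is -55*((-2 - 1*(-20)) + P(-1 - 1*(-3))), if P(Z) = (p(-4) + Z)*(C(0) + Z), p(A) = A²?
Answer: -2970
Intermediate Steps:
P(Z) = Z*(16 + Z) (P(Z) = ((-4)² + Z)*(0 + Z) = (16 + Z)*Z = Z*(16 + Z))
-55*((-2 - 1*(-20)) + P(-1 - 1*(-3))) = -55*((-2 - 1*(-20)) + (-1 - 1*(-3))*(16 + (-1 - 1*(-3)))) = -55*((-2 + 20) + (-1 + 3)*(16 + (-1 + 3))) = -55*(18 + 2*(16 + 2)) = -55*(18 + 2*18) = -55*(18 + 36) = -55*54 = -2970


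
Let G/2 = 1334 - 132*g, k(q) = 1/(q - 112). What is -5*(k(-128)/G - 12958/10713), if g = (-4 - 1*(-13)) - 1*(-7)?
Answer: 537669423/88903616 ≈ 6.0478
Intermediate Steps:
k(q) = 1/(-112 + q)
g = 16 (g = (-4 + 13) + 7 = 9 + 7 = 16)
G = -1556 (G = 2*(1334 - 132*16) = 2*(1334 - 1*2112) = 2*(1334 - 2112) = 2*(-778) = -1556)
-5*(k(-128)/G - 12958/10713) = -5*(1/(-112 - 128*(-1556)) - 12958/10713) = -5*(-1/1556/(-240) - 12958*1/10713) = -5*(-1/240*(-1/1556) - 12958/10713) = -5*(1/373440 - 12958/10713) = -5*(-537669423/444518080) = 537669423/88903616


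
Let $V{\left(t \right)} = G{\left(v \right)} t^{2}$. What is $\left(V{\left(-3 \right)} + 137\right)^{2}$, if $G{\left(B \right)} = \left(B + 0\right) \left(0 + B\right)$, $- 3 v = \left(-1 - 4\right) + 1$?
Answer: $23409$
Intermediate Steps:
$v = \frac{4}{3}$ ($v = - \frac{\left(-1 - 4\right) + 1}{3} = - \frac{-5 + 1}{3} = \left(- \frac{1}{3}\right) \left(-4\right) = \frac{4}{3} \approx 1.3333$)
$G{\left(B \right)} = B^{2}$ ($G{\left(B \right)} = B B = B^{2}$)
$V{\left(t \right)} = \frac{16 t^{2}}{9}$ ($V{\left(t \right)} = \left(\frac{4}{3}\right)^{2} t^{2} = \frac{16 t^{2}}{9}$)
$\left(V{\left(-3 \right)} + 137\right)^{2} = \left(\frac{16 \left(-3\right)^{2}}{9} + 137\right)^{2} = \left(\frac{16}{9} \cdot 9 + 137\right)^{2} = \left(16 + 137\right)^{2} = 153^{2} = 23409$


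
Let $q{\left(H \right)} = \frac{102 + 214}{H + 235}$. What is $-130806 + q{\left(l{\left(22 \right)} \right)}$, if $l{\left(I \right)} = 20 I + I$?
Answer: $- \frac{91171466}{697} \approx -1.3081 \cdot 10^{5}$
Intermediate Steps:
$l{\left(I \right)} = 21 I$
$q{\left(H \right)} = \frac{316}{235 + H}$
$-130806 + q{\left(l{\left(22 \right)} \right)} = -130806 + \frac{316}{235 + 21 \cdot 22} = -130806 + \frac{316}{235 + 462} = -130806 + \frac{316}{697} = - \frac{91171466}{697}$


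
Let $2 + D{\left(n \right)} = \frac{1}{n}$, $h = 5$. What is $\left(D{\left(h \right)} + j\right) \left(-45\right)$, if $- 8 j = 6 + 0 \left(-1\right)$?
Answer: $\frac{459}{4} \approx 114.75$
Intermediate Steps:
$D{\left(n \right)} = -2 + \frac{1}{n}$
$j = - \frac{3}{4}$ ($j = - \frac{6 + 0 \left(-1\right)}{8} = - \frac{6 + 0}{8} = \left(- \frac{1}{8}\right) 6 = - \frac{3}{4} \approx -0.75$)
$\left(D{\left(h \right)} + j\right) \left(-45\right) = \left(\left(-2 + \frac{1}{5}\right) - \frac{3}{4}\right) \left(-45\right) = \left(- \frac{9}{5} - \frac{3}{4}\right) \left(-45\right) = \left(- \frac{51}{20}\right) \left(-45\right) = \frac{459}{4}$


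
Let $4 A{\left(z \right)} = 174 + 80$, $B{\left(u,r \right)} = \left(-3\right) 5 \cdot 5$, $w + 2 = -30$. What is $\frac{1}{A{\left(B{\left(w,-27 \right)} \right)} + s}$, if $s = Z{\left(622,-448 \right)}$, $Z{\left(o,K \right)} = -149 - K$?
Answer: $\frac{2}{725} \approx 0.0027586$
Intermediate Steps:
$w = -32$ ($w = -2 - 30 = -32$)
$B{\left(u,r \right)} = -75$ ($B{\left(u,r \right)} = \left(-15\right) 5 = -75$)
$s = 299$ ($s = -149 - -448 = -149 + 448 = 299$)
$A{\left(z \right)} = \frac{127}{2}$ ($A{\left(z \right)} = \frac{174 + 80}{4} = \frac{1}{4} \cdot 254 = \frac{127}{2}$)
$\frac{1}{A{\left(B{\left(w,-27 \right)} \right)} + s} = \frac{1}{\frac{127}{2} + 299} = \frac{1}{\frac{725}{2}} = \frac{2}{725}$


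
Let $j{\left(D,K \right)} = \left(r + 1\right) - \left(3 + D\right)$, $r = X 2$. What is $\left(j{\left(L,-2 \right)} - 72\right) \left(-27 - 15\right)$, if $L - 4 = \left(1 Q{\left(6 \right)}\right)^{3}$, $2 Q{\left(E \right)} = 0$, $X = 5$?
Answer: $2856$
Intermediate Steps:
$Q{\left(E \right)} = 0$ ($Q{\left(E \right)} = \frac{1}{2} \cdot 0 = 0$)
$L = 4$ ($L = 4 + \left(1 \cdot 0\right)^{3} = 4 + 0^{3} = 4 + 0 = 4$)
$r = 10$ ($r = 5 \cdot 2 = 10$)
$j{\left(D,K \right)} = 8 - D$ ($j{\left(D,K \right)} = \left(10 + 1\right) - \left(3 + D\right) = 11 - \left(3 + D\right) = 8 - D$)
$\left(j{\left(L,-2 \right)} - 72\right) \left(-27 - 15\right) = \left(\left(8 - 4\right) - 72\right) \left(-27 - 15\right) = \left(\left(8 - 4\right) - 72\right) \left(-42\right) = \left(4 - 72\right) \left(-42\right) = \left(-68\right) \left(-42\right) = 2856$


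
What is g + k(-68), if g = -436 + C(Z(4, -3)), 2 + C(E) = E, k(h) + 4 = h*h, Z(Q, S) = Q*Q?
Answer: 4198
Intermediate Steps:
Z(Q, S) = Q**2
k(h) = -4 + h**2 (k(h) = -4 + h*h = -4 + h**2)
C(E) = -2 + E
g = -422 (g = -436 + (-2 + 4**2) = -436 + (-2 + 16) = -436 + 14 = -422)
g + k(-68) = -422 + (-4 + (-68)**2) = -422 + (-4 + 4624) = -422 + 4620 = 4198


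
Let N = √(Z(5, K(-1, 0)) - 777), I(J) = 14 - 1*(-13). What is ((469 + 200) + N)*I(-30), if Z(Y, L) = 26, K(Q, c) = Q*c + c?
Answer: 18063 + 27*I*√751 ≈ 18063.0 + 739.92*I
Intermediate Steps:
K(Q, c) = c + Q*c
I(J) = 27 (I(J) = 14 + 13 = 27)
N = I*√751 (N = √(26 - 777) = √(-751) = I*√751 ≈ 27.404*I)
((469 + 200) + N)*I(-30) = ((469 + 200) + I*√751)*27 = (669 + I*√751)*27 = 18063 + 27*I*√751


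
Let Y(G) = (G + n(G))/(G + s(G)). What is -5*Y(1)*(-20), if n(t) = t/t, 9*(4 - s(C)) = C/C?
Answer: 450/11 ≈ 40.909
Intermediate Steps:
s(C) = 35/9 (s(C) = 4 - C/(9*C) = 4 - ⅑*1 = 4 - ⅑ = 35/9)
n(t) = 1
Y(G) = (1 + G)/(35/9 + G) (Y(G) = (G + 1)/(G + 35/9) = (1 + G)/(35/9 + G))
-5*Y(1)*(-20) = -45*(1 + 1)/(35 + 9*1)*(-20) = -45*2/(35 + 9)*(-20) = -45*2/44*(-20) = -5*9/22*(-20) = -45/22*(-20) = 450/11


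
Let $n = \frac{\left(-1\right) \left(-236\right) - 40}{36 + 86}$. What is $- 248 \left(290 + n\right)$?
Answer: $- \frac{4411424}{61} \approx -72318.0$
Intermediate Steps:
$n = \frac{98}{61}$ ($n = \frac{236 - 40}{122} = 196 \cdot \frac{1}{122} = \frac{98}{61} \approx 1.6066$)
$- 248 \left(290 + n\right) = - 248 \left(290 + \frac{98}{61}\right) = \left(-248\right) \frac{17788}{61} = - \frac{4411424}{61}$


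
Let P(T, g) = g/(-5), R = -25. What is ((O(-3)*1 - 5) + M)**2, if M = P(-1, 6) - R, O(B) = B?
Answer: 6241/25 ≈ 249.64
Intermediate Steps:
P(T, g) = -g/5 (P(T, g) = g*(-1/5) = -g/5)
M = 119/5 (M = -1/5*6 - 1*(-25) = -6/5 + 25 = 119/5 ≈ 23.800)
((O(-3)*1 - 5) + M)**2 = ((-3*1 - 5) + 119/5)**2 = ((-3 - 5) + 119/5)**2 = (-8 + 119/5)**2 = (79/5)**2 = 6241/25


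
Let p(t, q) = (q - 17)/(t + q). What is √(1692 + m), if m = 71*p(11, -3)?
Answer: √6058/2 ≈ 38.917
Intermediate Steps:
p(t, q) = (-17 + q)/(q + t)
m = -355/2 (m = 71*((-17 - 3)/(-3 + 11)) = 71*(-20/8) = 71*((⅛)*(-20)) = 71*(-5/2) = -355/2 ≈ -177.50)
√(1692 + m) = √(1692 - 355/2) = √(3029/2) = √6058/2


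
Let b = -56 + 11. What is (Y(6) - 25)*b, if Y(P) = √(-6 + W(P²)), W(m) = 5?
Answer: 1125 - 45*I ≈ 1125.0 - 45.0*I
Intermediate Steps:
b = -45
Y(P) = I (Y(P) = √(-6 + 5) = √(-1) = I)
(Y(6) - 25)*b = (I - 25)*(-45) = (-25 + I)*(-45) = 1125 - 45*I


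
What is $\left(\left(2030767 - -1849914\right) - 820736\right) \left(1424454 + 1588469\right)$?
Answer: $9219378669235$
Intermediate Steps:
$\left(\left(2030767 - -1849914\right) - 820736\right) \left(1424454 + 1588469\right) = \left(\left(2030767 + 1849914\right) - 820736\right) 3012923 = \left(3880681 - 820736\right) 3012923 = 3059945 \cdot 3012923 = 9219378669235$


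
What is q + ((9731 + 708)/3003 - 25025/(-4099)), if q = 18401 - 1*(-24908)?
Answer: 3728820163/86079 ≈ 43319.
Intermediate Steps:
q = 43309 (q = 18401 + 24908 = 43309)
q + ((9731 + 708)/3003 - 25025/(-4099)) = 43309 + ((9731 + 708)/3003 - 25025/(-4099)) = 43309 + (10439*(1/3003) - 25025*(-1/4099)) = 43309 + (73/21 + 25025/4099) = 43309 + 824752/86079 = 3728820163/86079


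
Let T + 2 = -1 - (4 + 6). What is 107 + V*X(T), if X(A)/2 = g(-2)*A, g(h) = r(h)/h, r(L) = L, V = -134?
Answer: 3591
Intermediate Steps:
g(h) = 1 (g(h) = h/h = 1)
T = -13 (T = -2 + (-1 - (4 + 6)) = -2 + (-1 - 1*10) = -2 + (-1 - 10) = -2 - 11 = -13)
X(A) = 2*A (X(A) = 2*(1*A) = 2*A)
107 + V*X(T) = 107 - 268*(-13) = 107 - 134*(-26) = 107 + 3484 = 3591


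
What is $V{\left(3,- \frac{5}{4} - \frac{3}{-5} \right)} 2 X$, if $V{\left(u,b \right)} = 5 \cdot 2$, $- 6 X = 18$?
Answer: $-60$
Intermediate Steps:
$X = -3$ ($X = \left(- \frac{1}{6}\right) 18 = -3$)
$V{\left(u,b \right)} = 10$
$V{\left(3,- \frac{5}{4} - \frac{3}{-5} \right)} 2 X = 10 \cdot 2 \left(-3\right) = 20 \left(-3\right) = -60$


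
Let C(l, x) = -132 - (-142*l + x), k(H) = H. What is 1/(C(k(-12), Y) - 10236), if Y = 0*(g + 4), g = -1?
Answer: -1/12072 ≈ -8.2836e-5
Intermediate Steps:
Y = 0 (Y = 0*(-1 + 4) = 0*3 = 0)
C(l, x) = -132 - x + 142*l (C(l, x) = -132 - (x - 142*l) = -132 + (-x + 142*l) = -132 - x + 142*l)
1/(C(k(-12), Y) - 10236) = 1/((-132 - 1*0 + 142*(-12)) - 10236) = 1/((-132 + 0 - 1704) - 10236) = 1/(-1836 - 10236) = 1/(-12072) = -1/12072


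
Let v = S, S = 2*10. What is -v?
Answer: -20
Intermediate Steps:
S = 20
v = 20
-v = -1*20 = -20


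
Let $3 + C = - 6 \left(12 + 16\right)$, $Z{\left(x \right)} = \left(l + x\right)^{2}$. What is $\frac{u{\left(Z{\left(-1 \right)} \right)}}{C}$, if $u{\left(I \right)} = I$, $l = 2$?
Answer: $- \frac{1}{171} \approx -0.005848$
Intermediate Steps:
$Z{\left(x \right)} = \left(2 + x\right)^{2}$
$C = -171$ ($C = -3 - 6 \left(12 + 16\right) = -3 - 168 = -171$)
$\frac{u{\left(Z{\left(-1 \right)} \right)}}{C} = \frac{\left(2 - 1\right)^{2}}{-171} = 1^{2} \left(- \frac{1}{171}\right) = 1 \left(- \frac{1}{171}\right) = - \frac{1}{171}$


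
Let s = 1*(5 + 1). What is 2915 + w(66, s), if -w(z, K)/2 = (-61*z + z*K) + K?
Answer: 10163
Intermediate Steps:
s = 6 (s = 1*6 = 6)
w(z, K) = -2*K + 122*z - 2*K*z (w(z, K) = -2*((-61*z + z*K) + K) = -2*((-61*z + K*z) + K) = -2*(K - 61*z + K*z) = -2*K + 122*z - 2*K*z)
2915 + w(66, s) = 2915 + (-2*6 + 122*66 - 2*6*66) = 2915 + (-12 + 8052 - 792) = 2915 + 7248 = 10163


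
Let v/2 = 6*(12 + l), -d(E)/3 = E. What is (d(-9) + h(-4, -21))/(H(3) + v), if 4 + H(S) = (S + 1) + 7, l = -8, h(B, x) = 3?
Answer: 6/11 ≈ 0.54545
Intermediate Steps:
d(E) = -3*E
v = 48 (v = 2*(6*(12 - 8)) = 2*(6*4) = 2*24 = 48)
H(S) = 4 + S (H(S) = -4 + ((S + 1) + 7) = -4 + ((1 + S) + 7) = -4 + (8 + S) = 4 + S)
(d(-9) + h(-4, -21))/(H(3) + v) = (-3*(-9) + 3)/((4 + 3) + 48) = (27 + 3)/(7 + 48) = 30/55 = 30*(1/55) = 6/11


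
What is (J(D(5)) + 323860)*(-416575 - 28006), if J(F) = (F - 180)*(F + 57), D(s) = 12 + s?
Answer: -138619466638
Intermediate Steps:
J(F) = (-180 + F)*(57 + F)
(J(D(5)) + 323860)*(-416575 - 28006) = ((-10260 + (12 + 5)**2 - 123*(12 + 5)) + 323860)*(-416575 - 28006) = ((-10260 + 17**2 - 123*17) + 323860)*(-444581) = ((-10260 + 289 - 2091) + 323860)*(-444581) = (-12062 + 323860)*(-444581) = 311798*(-444581) = -138619466638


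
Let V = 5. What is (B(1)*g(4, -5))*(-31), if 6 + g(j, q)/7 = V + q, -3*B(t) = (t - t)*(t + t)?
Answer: 0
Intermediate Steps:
B(t) = 0 (B(t) = -(t - t)*(t + t)/3 = -0*2*t = -1/3*0 = 0)
g(j, q) = -7 + 7*q (g(j, q) = -42 + 7*(5 + q) = -42 + (35 + 7*q) = -7 + 7*q)
(B(1)*g(4, -5))*(-31) = (0*(-7 + 7*(-5)))*(-31) = (0*(-7 - 35))*(-31) = (0*(-42))*(-31) = 0*(-31) = 0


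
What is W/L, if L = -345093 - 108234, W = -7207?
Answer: 7207/453327 ≈ 0.015898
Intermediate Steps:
L = -453327
W/L = -7207/(-453327) = -7207*(-1/453327) = 7207/453327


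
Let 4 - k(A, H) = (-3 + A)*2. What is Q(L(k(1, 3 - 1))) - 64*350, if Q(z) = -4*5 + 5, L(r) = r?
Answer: -22415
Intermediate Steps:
k(A, H) = 10 - 2*A (k(A, H) = 4 - (-3 + A)*2 = 4 - (-6 + 2*A) = 4 + (6 - 2*A) = 10 - 2*A)
Q(z) = -15 (Q(z) = -20 + 5 = -15)
Q(L(k(1, 3 - 1))) - 64*350 = -15 - 64*350 = -15 - 1*22400 = -15 - 22400 = -22415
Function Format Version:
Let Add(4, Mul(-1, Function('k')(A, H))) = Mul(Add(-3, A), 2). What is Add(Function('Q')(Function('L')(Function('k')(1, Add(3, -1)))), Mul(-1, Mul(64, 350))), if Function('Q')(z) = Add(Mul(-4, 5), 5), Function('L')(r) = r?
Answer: -22415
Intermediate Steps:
Function('k')(A, H) = Add(10, Mul(-2, A)) (Function('k')(A, H) = Add(4, Mul(-1, Mul(Add(-3, A), 2))) = Add(4, Mul(-1, Add(-6, Mul(2, A)))) = Add(4, Add(6, Mul(-2, A))) = Add(10, Mul(-2, A)))
Function('Q')(z) = -15 (Function('Q')(z) = Add(-20, 5) = -15)
Add(Function('Q')(Function('L')(Function('k')(1, Add(3, -1)))), Mul(-1, Mul(64, 350))) = Add(-15, Mul(-1, Mul(64, 350))) = Add(-15, Mul(-1, 22400)) = Add(-15, -22400) = -22415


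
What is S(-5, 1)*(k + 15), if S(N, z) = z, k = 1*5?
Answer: 20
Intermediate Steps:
k = 5
S(-5, 1)*(k + 15) = 1*(5 + 15) = 1*20 = 20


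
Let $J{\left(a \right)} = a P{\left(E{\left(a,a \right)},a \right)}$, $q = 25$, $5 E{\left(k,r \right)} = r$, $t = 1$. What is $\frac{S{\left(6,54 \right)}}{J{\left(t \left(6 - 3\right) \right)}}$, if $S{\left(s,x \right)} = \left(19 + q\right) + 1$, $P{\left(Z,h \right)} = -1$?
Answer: $-15$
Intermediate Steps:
$E{\left(k,r \right)} = \frac{r}{5}$
$J{\left(a \right)} = - a$ ($J{\left(a \right)} = a \left(-1\right) = - a$)
$S{\left(s,x \right)} = 45$ ($S{\left(s,x \right)} = \left(19 + 25\right) + 1 = 44 + 1 = 45$)
$\frac{S{\left(6,54 \right)}}{J{\left(t \left(6 - 3\right) \right)}} = \frac{45}{\left(-1\right) 1 \left(6 - 3\right)} = \frac{45}{\left(-1\right) 1 \cdot 3} = \frac{45}{\left(-1\right) 3} = \frac{45}{-3} = 45 \left(- \frac{1}{3}\right) = -15$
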